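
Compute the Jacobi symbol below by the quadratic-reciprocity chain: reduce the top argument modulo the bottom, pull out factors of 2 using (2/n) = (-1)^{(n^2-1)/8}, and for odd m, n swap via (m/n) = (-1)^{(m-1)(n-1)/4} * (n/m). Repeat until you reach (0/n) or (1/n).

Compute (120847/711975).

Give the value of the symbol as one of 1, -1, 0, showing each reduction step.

flip (120847/711975) -> (711975/120847): both odd, 120847 mod 4 = 3, 711975 mod 4 = 3, so the flip contributes -1; sign now -1
(711975/120847): 711975 mod 120847 = 107740, so (711975/120847) = (107740/120847)
factor out 2^2: 107740 = 2^2·26935; with 120847 mod 8 = 7, (2/120847) = +1; sign now -1; continue with (26935/120847)
flip (26935/120847) -> (120847/26935): both odd, 26935 mod 4 = 3, 120847 mod 4 = 3, so the flip contributes -1; sign now +1
(120847/26935): 120847 mod 26935 = 13107, so (120847/26935) = (13107/26935)
flip (13107/26935) -> (26935/13107): both odd, 13107 mod 4 = 3, 26935 mod 4 = 3, so the flip contributes -1; sign now -1
(26935/13107): 26935 mod 13107 = 721, so (26935/13107) = (721/13107)
flip (721/13107) -> (13107/721): both odd, 721 mod 4 = 1, 13107 mod 4 = 3, so the flip contributes +1; sign now -1
(13107/721): 13107 mod 721 = 129, so (13107/721) = (129/721)
flip (129/721) -> (721/129): both odd, 129 mod 4 = 1, 721 mod 4 = 1, so the flip contributes +1; sign now -1
(721/129): 721 mod 129 = 76, so (721/129) = (76/129)
factor out 2^2: 76 = 2^2·19; with 129 mod 8 = 1, (2/129) = +1; sign now -1; continue with (19/129)
flip (19/129) -> (129/19): both odd, 19 mod 4 = 3, 129 mod 4 = 1, so the flip contributes +1; sign now -1
(129/19): 129 mod 19 = 15, so (129/19) = (15/19)
flip (15/19) -> (19/15): both odd, 15 mod 4 = 3, 19 mod 4 = 3, so the flip contributes -1; sign now +1
(19/15): 19 mod 15 = 4, so (19/15) = (4/15)
factor out 2^2: 4 = 2^2·1; with 15 mod 8 = 7, (2/15) = +1; sign now +1; continue with (1/15)
reached (1/15) = 1, so the symbol is +1

1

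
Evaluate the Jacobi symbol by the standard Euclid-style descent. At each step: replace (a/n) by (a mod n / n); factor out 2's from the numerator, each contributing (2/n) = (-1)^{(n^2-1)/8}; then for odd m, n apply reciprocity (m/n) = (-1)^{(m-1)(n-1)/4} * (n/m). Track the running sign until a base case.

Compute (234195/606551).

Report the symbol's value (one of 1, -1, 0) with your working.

reciprocity: (234195/606551) = -1·(606551/234195) since 234195 mod 4 = 3, 606551 mod 4 = 3; sign now -1
(606551/234195) = (138161/234195)   [reduce mod 234195]
reciprocity: (138161/234195) = +1·(234195/138161) since 138161 mod 4 = 1, 234195 mod 4 = 3; sign now -1
(234195/138161) = (96034/138161)   [reduce mod 138161]
96034 = 2^1·48017; (2/138161) = +1 since 138161 mod 8 = 1, so (96034/138161) = (+1)^1·(48017/138161); sign now -1
reciprocity: (48017/138161) = +1·(138161/48017) since 48017 mod 4 = 1, 138161 mod 4 = 1; sign now -1
(138161/48017) = (42127/48017)   [reduce mod 48017]
reciprocity: (42127/48017) = +1·(48017/42127) since 42127 mod 4 = 3, 48017 mod 4 = 1; sign now -1
(48017/42127) = (5890/42127)   [reduce mod 42127]
5890 = 2^1·2945; (2/42127) = +1 since 42127 mod 8 = 7, so (5890/42127) = (+1)^1·(2945/42127); sign now -1
reciprocity: (2945/42127) = +1·(42127/2945) since 2945 mod 4 = 1, 42127 mod 4 = 3; sign now -1
(42127/2945) = (897/2945)   [reduce mod 2945]
reciprocity: (897/2945) = +1·(2945/897) since 897 mod 4 = 1, 2945 mod 4 = 1; sign now -1
(2945/897) = (254/897)   [reduce mod 897]
254 = 2^1·127; (2/897) = +1 since 897 mod 8 = 1, so (254/897) = (+1)^1·(127/897); sign now -1
reciprocity: (127/897) = +1·(897/127) since 127 mod 4 = 3, 897 mod 4 = 1; sign now -1
(897/127) = (8/127)   [reduce mod 127]
8 = 2^3·1; (2/127) = +1 since 127 mod 8 = 7, so (8/127) = (+1)^3·(1/127); sign now -1
(1/127) = 1; final value = sign = -1

-1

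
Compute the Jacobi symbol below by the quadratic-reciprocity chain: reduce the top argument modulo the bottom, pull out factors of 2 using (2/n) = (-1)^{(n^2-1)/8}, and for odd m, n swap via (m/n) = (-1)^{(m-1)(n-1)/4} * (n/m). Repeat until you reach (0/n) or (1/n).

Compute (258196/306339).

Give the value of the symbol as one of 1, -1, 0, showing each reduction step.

258196 = 2^2·64549; (2/306339) = -1 since 306339 mod 8 = 3, so (258196/306339) = (-1)^2·(64549/306339); sign now +1
reciprocity: (64549/306339) = +1·(306339/64549) since 64549 mod 4 = 1, 306339 mod 4 = 3; sign now +1
(306339/64549) = (48143/64549)   [reduce mod 64549]
reciprocity: (48143/64549) = +1·(64549/48143) since 48143 mod 4 = 3, 64549 mod 4 = 1; sign now +1
(64549/48143) = (16406/48143)   [reduce mod 48143]
16406 = 2^1·8203; (2/48143) = +1 since 48143 mod 8 = 7, so (16406/48143) = (+1)^1·(8203/48143); sign now +1
reciprocity: (8203/48143) = -1·(48143/8203) since 8203 mod 4 = 3, 48143 mod 4 = 3; sign now -1
(48143/8203) = (7128/8203)   [reduce mod 8203]
7128 = 2^3·891; (2/8203) = -1 since 8203 mod 8 = 3, so (7128/8203) = (-1)^3·(891/8203); sign now +1
reciprocity: (891/8203) = -1·(8203/891) since 891 mod 4 = 3, 8203 mod 4 = 3; sign now -1
(8203/891) = (184/891)   [reduce mod 891]
184 = 2^3·23; (2/891) = -1 since 891 mod 8 = 3, so (184/891) = (-1)^3·(23/891); sign now +1
reciprocity: (23/891) = -1·(891/23) since 23 mod 4 = 3, 891 mod 4 = 3; sign now -1
(891/23) = (17/23)   [reduce mod 23]
reciprocity: (17/23) = +1·(23/17) since 17 mod 4 = 1, 23 mod 4 = 3; sign now -1
(23/17) = (6/17)   [reduce mod 17]
6 = 2^1·3; (2/17) = +1 since 17 mod 8 = 1, so (6/17) = (+1)^1·(3/17); sign now -1
reciprocity: (3/17) = +1·(17/3) since 3 mod 4 = 3, 17 mod 4 = 1; sign now -1
(17/3) = (2/3)   [reduce mod 3]
2 = 2^1·1; (2/3) = -1 since 3 mod 8 = 3, so (2/3) = (-1)^1·(1/3); sign now +1
(1/3) = 1; final value = sign = +1

1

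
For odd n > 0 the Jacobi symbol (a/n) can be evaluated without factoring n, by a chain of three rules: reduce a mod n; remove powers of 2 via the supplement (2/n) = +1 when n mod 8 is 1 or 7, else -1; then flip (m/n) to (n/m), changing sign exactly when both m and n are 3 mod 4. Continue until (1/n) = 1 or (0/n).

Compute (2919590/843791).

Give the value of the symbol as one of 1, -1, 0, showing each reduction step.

(2919590/843791): 2919590 mod 843791 = 388217, so (2919590/843791) = (388217/843791)
flip (388217/843791) -> (843791/388217): both odd, 388217 mod 4 = 1, 843791 mod 4 = 3, so the flip contributes +1; sign now +1
(843791/388217): 843791 mod 388217 = 67357, so (843791/388217) = (67357/388217)
flip (67357/388217) -> (388217/67357): both odd, 67357 mod 4 = 1, 388217 mod 4 = 1, so the flip contributes +1; sign now +1
(388217/67357): 388217 mod 67357 = 51432, so (388217/67357) = (51432/67357)
factor out 2^3: 51432 = 2^3·6429; with 67357 mod 8 = 5, (2/67357) = -1; sign now -1; continue with (6429/67357)
flip (6429/67357) -> (67357/6429): both odd, 6429 mod 4 = 1, 67357 mod 4 = 1, so the flip contributes +1; sign now -1
(67357/6429): 67357 mod 6429 = 3067, so (67357/6429) = (3067/6429)
flip (3067/6429) -> (6429/3067): both odd, 3067 mod 4 = 3, 6429 mod 4 = 1, so the flip contributes +1; sign now -1
(6429/3067): 6429 mod 3067 = 295, so (6429/3067) = (295/3067)
flip (295/3067) -> (3067/295): both odd, 295 mod 4 = 3, 3067 mod 4 = 3, so the flip contributes -1; sign now +1
(3067/295): 3067 mod 295 = 117, so (3067/295) = (117/295)
flip (117/295) -> (295/117): both odd, 117 mod 4 = 1, 295 mod 4 = 3, so the flip contributes +1; sign now +1
(295/117): 295 mod 117 = 61, so (295/117) = (61/117)
flip (61/117) -> (117/61): both odd, 61 mod 4 = 1, 117 mod 4 = 1, so the flip contributes +1; sign now +1
(117/61): 117 mod 61 = 56, so (117/61) = (56/61)
factor out 2^3: 56 = 2^3·7; with 61 mod 8 = 5, (2/61) = -1; sign now -1; continue with (7/61)
flip (7/61) -> (61/7): both odd, 7 mod 4 = 3, 61 mod 4 = 1, so the flip contributes +1; sign now -1
(61/7): 61 mod 7 = 5, so (61/7) = (5/7)
flip (5/7) -> (7/5): both odd, 5 mod 4 = 1, 7 mod 4 = 3, so the flip contributes +1; sign now -1
(7/5): 7 mod 5 = 2, so (7/5) = (2/5)
factor out 2^1: 2 = 2^1·1; with 5 mod 8 = 5, (2/5) = -1; sign now +1; continue with (1/5)
reached (1/5) = 1, so the symbol is +1

1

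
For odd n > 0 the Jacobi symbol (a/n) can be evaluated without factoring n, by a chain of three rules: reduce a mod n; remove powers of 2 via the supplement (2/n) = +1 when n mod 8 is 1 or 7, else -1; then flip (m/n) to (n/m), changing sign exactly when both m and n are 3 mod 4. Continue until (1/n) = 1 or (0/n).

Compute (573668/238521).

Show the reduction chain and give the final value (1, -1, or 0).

1

(573668/238521): 573668 mod 238521 = 96626, so (573668/238521) = (96626/238521)
factor out 2^1: 96626 = 2^1·48313; with 238521 mod 8 = 1, (2/238521) = +1; sign now +1; continue with (48313/238521)
flip (48313/238521) -> (238521/48313): both odd, 48313 mod 4 = 1, 238521 mod 4 = 1, so the flip contributes +1; sign now +1
(238521/48313): 238521 mod 48313 = 45269, so (238521/48313) = (45269/48313)
flip (45269/48313) -> (48313/45269): both odd, 45269 mod 4 = 1, 48313 mod 4 = 1, so the flip contributes +1; sign now +1
(48313/45269): 48313 mod 45269 = 3044, so (48313/45269) = (3044/45269)
factor out 2^2: 3044 = 2^2·761; with 45269 mod 8 = 5, (2/45269) = -1; sign now +1; continue with (761/45269)
flip (761/45269) -> (45269/761): both odd, 761 mod 4 = 1, 45269 mod 4 = 1, so the flip contributes +1; sign now +1
(45269/761): 45269 mod 761 = 370, so (45269/761) = (370/761)
factor out 2^1: 370 = 2^1·185; with 761 mod 8 = 1, (2/761) = +1; sign now +1; continue with (185/761)
flip (185/761) -> (761/185): both odd, 185 mod 4 = 1, 761 mod 4 = 1, so the flip contributes +1; sign now +1
(761/185): 761 mod 185 = 21, so (761/185) = (21/185)
flip (21/185) -> (185/21): both odd, 21 mod 4 = 1, 185 mod 4 = 1, so the flip contributes +1; sign now +1
(185/21): 185 mod 21 = 17, so (185/21) = (17/21)
flip (17/21) -> (21/17): both odd, 17 mod 4 = 1, 21 mod 4 = 1, so the flip contributes +1; sign now +1
(21/17): 21 mod 17 = 4, so (21/17) = (4/17)
factor out 2^2: 4 = 2^2·1; with 17 mod 8 = 1, (2/17) = +1; sign now +1; continue with (1/17)
reached (1/17) = 1, so the symbol is +1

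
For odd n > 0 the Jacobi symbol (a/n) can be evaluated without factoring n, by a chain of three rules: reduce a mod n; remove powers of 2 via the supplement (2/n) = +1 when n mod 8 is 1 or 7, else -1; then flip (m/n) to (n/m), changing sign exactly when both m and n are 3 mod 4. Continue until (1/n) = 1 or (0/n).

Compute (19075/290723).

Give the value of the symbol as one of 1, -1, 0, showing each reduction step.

flip (19075/290723) -> (290723/19075): both odd, 19075 mod 4 = 3, 290723 mod 4 = 3, so the flip contributes -1; sign now -1
(290723/19075): 290723 mod 19075 = 4598, so (290723/19075) = (4598/19075)
factor out 2^1: 4598 = 2^1·2299; with 19075 mod 8 = 3, (2/19075) = -1; sign now +1; continue with (2299/19075)
flip (2299/19075) -> (19075/2299): both odd, 2299 mod 4 = 3, 19075 mod 4 = 3, so the flip contributes -1; sign now -1
(19075/2299): 19075 mod 2299 = 683, so (19075/2299) = (683/2299)
flip (683/2299) -> (2299/683): both odd, 683 mod 4 = 3, 2299 mod 4 = 3, so the flip contributes -1; sign now +1
(2299/683): 2299 mod 683 = 250, so (2299/683) = (250/683)
factor out 2^1: 250 = 2^1·125; with 683 mod 8 = 3, (2/683) = -1; sign now -1; continue with (125/683)
flip (125/683) -> (683/125): both odd, 125 mod 4 = 1, 683 mod 4 = 3, so the flip contributes +1; sign now -1
(683/125): 683 mod 125 = 58, so (683/125) = (58/125)
factor out 2^1: 58 = 2^1·29; with 125 mod 8 = 5, (2/125) = -1; sign now +1; continue with (29/125)
flip (29/125) -> (125/29): both odd, 29 mod 4 = 1, 125 mod 4 = 1, so the flip contributes +1; sign now +1
(125/29): 125 mod 29 = 9, so (125/29) = (9/29)
flip (9/29) -> (29/9): both odd, 9 mod 4 = 1, 29 mod 4 = 1, so the flip contributes +1; sign now +1
(29/9): 29 mod 9 = 2, so (29/9) = (2/9)
factor out 2^1: 2 = 2^1·1; with 9 mod 8 = 1, (2/9) = +1; sign now +1; continue with (1/9)
reached (1/9) = 1, so the symbol is +1

1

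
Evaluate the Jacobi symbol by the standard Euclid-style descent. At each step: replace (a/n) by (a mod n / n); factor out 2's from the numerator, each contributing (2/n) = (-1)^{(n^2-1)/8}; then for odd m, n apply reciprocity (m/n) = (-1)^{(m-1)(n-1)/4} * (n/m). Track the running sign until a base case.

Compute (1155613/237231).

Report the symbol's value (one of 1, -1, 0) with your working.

1

(1155613/237231) = (206689/237231)   [reduce mod 237231]
reciprocity: (206689/237231) = +1·(237231/206689) since 206689 mod 4 = 1, 237231 mod 4 = 3; sign now +1
(237231/206689) = (30542/206689)   [reduce mod 206689]
30542 = 2^1·15271; (2/206689) = +1 since 206689 mod 8 = 1, so (30542/206689) = (+1)^1·(15271/206689); sign now +1
reciprocity: (15271/206689) = +1·(206689/15271) since 15271 mod 4 = 3, 206689 mod 4 = 1; sign now +1
(206689/15271) = (8166/15271)   [reduce mod 15271]
8166 = 2^1·4083; (2/15271) = +1 since 15271 mod 8 = 7, so (8166/15271) = (+1)^1·(4083/15271); sign now +1
reciprocity: (4083/15271) = -1·(15271/4083) since 4083 mod 4 = 3, 15271 mod 4 = 3; sign now -1
(15271/4083) = (3022/4083)   [reduce mod 4083]
3022 = 2^1·1511; (2/4083) = -1 since 4083 mod 8 = 3, so (3022/4083) = (-1)^1·(1511/4083); sign now +1
reciprocity: (1511/4083) = -1·(4083/1511) since 1511 mod 4 = 3, 4083 mod 4 = 3; sign now -1
(4083/1511) = (1061/1511)   [reduce mod 1511]
reciprocity: (1061/1511) = +1·(1511/1061) since 1061 mod 4 = 1, 1511 mod 4 = 3; sign now -1
(1511/1061) = (450/1061)   [reduce mod 1061]
450 = 2^1·225; (2/1061) = -1 since 1061 mod 8 = 5, so (450/1061) = (-1)^1·(225/1061); sign now +1
reciprocity: (225/1061) = +1·(1061/225) since 225 mod 4 = 1, 1061 mod 4 = 1; sign now +1
(1061/225) = (161/225)   [reduce mod 225]
reciprocity: (161/225) = +1·(225/161) since 161 mod 4 = 1, 225 mod 4 = 1; sign now +1
(225/161) = (64/161)   [reduce mod 161]
64 = 2^6·1; (2/161) = +1 since 161 mod 8 = 1, so (64/161) = (+1)^6·(1/161); sign now +1
(1/161) = 1; final value = sign = +1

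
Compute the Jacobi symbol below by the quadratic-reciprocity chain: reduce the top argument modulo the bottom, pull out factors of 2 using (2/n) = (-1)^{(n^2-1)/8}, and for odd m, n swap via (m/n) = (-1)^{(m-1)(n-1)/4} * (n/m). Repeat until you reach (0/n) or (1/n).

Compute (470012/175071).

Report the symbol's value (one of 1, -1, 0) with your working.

(470012/175071): 470012 mod 175071 = 119870, so (470012/175071) = (119870/175071)
factor out 2^1: 119870 = 2^1·59935; with 175071 mod 8 = 7, (2/175071) = +1; sign now +1; continue with (59935/175071)
flip (59935/175071) -> (175071/59935): both odd, 59935 mod 4 = 3, 175071 mod 4 = 3, so the flip contributes -1; sign now -1
(175071/59935): 175071 mod 59935 = 55201, so (175071/59935) = (55201/59935)
flip (55201/59935) -> (59935/55201): both odd, 55201 mod 4 = 1, 59935 mod 4 = 3, so the flip contributes +1; sign now -1
(59935/55201): 59935 mod 55201 = 4734, so (59935/55201) = (4734/55201)
factor out 2^1: 4734 = 2^1·2367; with 55201 mod 8 = 1, (2/55201) = +1; sign now -1; continue with (2367/55201)
flip (2367/55201) -> (55201/2367): both odd, 2367 mod 4 = 3, 55201 mod 4 = 1, so the flip contributes +1; sign now -1
(55201/2367): 55201 mod 2367 = 760, so (55201/2367) = (760/2367)
factor out 2^3: 760 = 2^3·95; with 2367 mod 8 = 7, (2/2367) = +1; sign now -1; continue with (95/2367)
flip (95/2367) -> (2367/95): both odd, 95 mod 4 = 3, 2367 mod 4 = 3, so the flip contributes -1; sign now +1
(2367/95): 2367 mod 95 = 87, so (2367/95) = (87/95)
flip (87/95) -> (95/87): both odd, 87 mod 4 = 3, 95 mod 4 = 3, so the flip contributes -1; sign now -1
(95/87): 95 mod 87 = 8, so (95/87) = (8/87)
factor out 2^3: 8 = 2^3·1; with 87 mod 8 = 7, (2/87) = +1; sign now -1; continue with (1/87)
reached (1/87) = 1, so the symbol is -1

-1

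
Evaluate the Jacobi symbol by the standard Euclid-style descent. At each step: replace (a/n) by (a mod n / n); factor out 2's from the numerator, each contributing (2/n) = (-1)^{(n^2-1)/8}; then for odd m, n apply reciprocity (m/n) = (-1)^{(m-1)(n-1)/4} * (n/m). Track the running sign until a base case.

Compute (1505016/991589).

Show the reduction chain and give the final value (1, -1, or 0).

-1

(1505016/991589) = (513427/991589)   [reduce mod 991589]
reciprocity: (513427/991589) = +1·(991589/513427) since 513427 mod 4 = 3, 991589 mod 4 = 1; sign now +1
(991589/513427) = (478162/513427)   [reduce mod 513427]
478162 = 2^1·239081; (2/513427) = -1 since 513427 mod 8 = 3, so (478162/513427) = (-1)^1·(239081/513427); sign now -1
reciprocity: (239081/513427) = +1·(513427/239081) since 239081 mod 4 = 1, 513427 mod 4 = 3; sign now -1
(513427/239081) = (35265/239081)   [reduce mod 239081]
reciprocity: (35265/239081) = +1·(239081/35265) since 35265 mod 4 = 1, 239081 mod 4 = 1; sign now -1
(239081/35265) = (27491/35265)   [reduce mod 35265]
reciprocity: (27491/35265) = +1·(35265/27491) since 27491 mod 4 = 3, 35265 mod 4 = 1; sign now -1
(35265/27491) = (7774/27491)   [reduce mod 27491]
7774 = 2^1·3887; (2/27491) = -1 since 27491 mod 8 = 3, so (7774/27491) = (-1)^1·(3887/27491); sign now +1
reciprocity: (3887/27491) = -1·(27491/3887) since 3887 mod 4 = 3, 27491 mod 4 = 3; sign now -1
(27491/3887) = (282/3887)   [reduce mod 3887]
282 = 2^1·141; (2/3887) = +1 since 3887 mod 8 = 7, so (282/3887) = (+1)^1·(141/3887); sign now -1
reciprocity: (141/3887) = +1·(3887/141) since 141 mod 4 = 1, 3887 mod 4 = 3; sign now -1
(3887/141) = (80/141)   [reduce mod 141]
80 = 2^4·5; (2/141) = -1 since 141 mod 8 = 5, so (80/141) = (-1)^4·(5/141); sign now -1
reciprocity: (5/141) = +1·(141/5) since 5 mod 4 = 1, 141 mod 4 = 1; sign now -1
(141/5) = (1/5)   [reduce mod 5]
(1/5) = 1; final value = sign = -1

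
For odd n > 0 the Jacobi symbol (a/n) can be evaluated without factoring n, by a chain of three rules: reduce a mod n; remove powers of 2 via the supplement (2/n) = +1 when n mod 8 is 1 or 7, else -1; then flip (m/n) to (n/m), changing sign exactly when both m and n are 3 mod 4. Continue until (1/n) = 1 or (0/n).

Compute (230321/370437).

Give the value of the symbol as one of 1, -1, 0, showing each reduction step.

flip (230321/370437) -> (370437/230321): both odd, 230321 mod 4 = 1, 370437 mod 4 = 1, so the flip contributes +1; sign now +1
(370437/230321): 370437 mod 230321 = 140116, so (370437/230321) = (140116/230321)
factor out 2^2: 140116 = 2^2·35029; with 230321 mod 8 = 1, (2/230321) = +1; sign now +1; continue with (35029/230321)
flip (35029/230321) -> (230321/35029): both odd, 35029 mod 4 = 1, 230321 mod 4 = 1, so the flip contributes +1; sign now +1
(230321/35029): 230321 mod 35029 = 20147, so (230321/35029) = (20147/35029)
flip (20147/35029) -> (35029/20147): both odd, 20147 mod 4 = 3, 35029 mod 4 = 1, so the flip contributes +1; sign now +1
(35029/20147): 35029 mod 20147 = 14882, so (35029/20147) = (14882/20147)
factor out 2^1: 14882 = 2^1·7441; with 20147 mod 8 = 3, (2/20147) = -1; sign now -1; continue with (7441/20147)
flip (7441/20147) -> (20147/7441): both odd, 7441 mod 4 = 1, 20147 mod 4 = 3, so the flip contributes +1; sign now -1
(20147/7441): 20147 mod 7441 = 5265, so (20147/7441) = (5265/7441)
flip (5265/7441) -> (7441/5265): both odd, 5265 mod 4 = 1, 7441 mod 4 = 1, so the flip contributes +1; sign now -1
(7441/5265): 7441 mod 5265 = 2176, so (7441/5265) = (2176/5265)
factor out 2^7: 2176 = 2^7·17; with 5265 mod 8 = 1, (2/5265) = +1; sign now -1; continue with (17/5265)
flip (17/5265) -> (5265/17): both odd, 17 mod 4 = 1, 5265 mod 4 = 1, so the flip contributes +1; sign now -1
(5265/17): 5265 mod 17 = 12, so (5265/17) = (12/17)
factor out 2^2: 12 = 2^2·3; with 17 mod 8 = 1, (2/17) = +1; sign now -1; continue with (3/17)
flip (3/17) -> (17/3): both odd, 3 mod 4 = 3, 17 mod 4 = 1, so the flip contributes +1; sign now -1
(17/3): 17 mod 3 = 2, so (17/3) = (2/3)
factor out 2^1: 2 = 2^1·1; with 3 mod 8 = 3, (2/3) = -1; sign now +1; continue with (1/3)
reached (1/3) = 1, so the symbol is +1

1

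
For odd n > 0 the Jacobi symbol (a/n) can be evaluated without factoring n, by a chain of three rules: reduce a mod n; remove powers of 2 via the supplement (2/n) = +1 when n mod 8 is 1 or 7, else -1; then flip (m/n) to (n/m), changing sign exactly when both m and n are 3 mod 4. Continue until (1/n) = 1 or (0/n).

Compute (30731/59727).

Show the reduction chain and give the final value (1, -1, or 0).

1

reciprocity: (30731/59727) = -1·(59727/30731) since 30731 mod 4 = 3, 59727 mod 4 = 3; sign now -1
(59727/30731) = (28996/30731)   [reduce mod 30731]
28996 = 2^2·7249; (2/30731) = -1 since 30731 mod 8 = 3, so (28996/30731) = (-1)^2·(7249/30731); sign now -1
reciprocity: (7249/30731) = +1·(30731/7249) since 7249 mod 4 = 1, 30731 mod 4 = 3; sign now -1
(30731/7249) = (1735/7249)   [reduce mod 7249]
reciprocity: (1735/7249) = +1·(7249/1735) since 1735 mod 4 = 3, 7249 mod 4 = 1; sign now -1
(7249/1735) = (309/1735)   [reduce mod 1735]
reciprocity: (309/1735) = +1·(1735/309) since 309 mod 4 = 1, 1735 mod 4 = 3; sign now -1
(1735/309) = (190/309)   [reduce mod 309]
190 = 2^1·95; (2/309) = -1 since 309 mod 8 = 5, so (190/309) = (-1)^1·(95/309); sign now +1
reciprocity: (95/309) = +1·(309/95) since 95 mod 4 = 3, 309 mod 4 = 1; sign now +1
(309/95) = (24/95)   [reduce mod 95]
24 = 2^3·3; (2/95) = +1 since 95 mod 8 = 7, so (24/95) = (+1)^3·(3/95); sign now +1
reciprocity: (3/95) = -1·(95/3) since 3 mod 4 = 3, 95 mod 4 = 3; sign now -1
(95/3) = (2/3)   [reduce mod 3]
2 = 2^1·1; (2/3) = -1 since 3 mod 8 = 3, so (2/3) = (-1)^1·(1/3); sign now +1
(1/3) = 1; final value = sign = +1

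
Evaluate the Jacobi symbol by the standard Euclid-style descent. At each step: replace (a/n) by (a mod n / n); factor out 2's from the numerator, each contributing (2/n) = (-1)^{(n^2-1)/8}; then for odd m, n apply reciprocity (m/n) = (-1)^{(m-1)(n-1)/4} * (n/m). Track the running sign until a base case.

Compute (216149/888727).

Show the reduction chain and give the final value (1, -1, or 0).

-1

reciprocity: (216149/888727) = +1·(888727/216149) since 216149 mod 4 = 1, 888727 mod 4 = 3; sign now +1
(888727/216149) = (24131/216149)   [reduce mod 216149]
reciprocity: (24131/216149) = +1·(216149/24131) since 24131 mod 4 = 3, 216149 mod 4 = 1; sign now +1
(216149/24131) = (23101/24131)   [reduce mod 24131]
reciprocity: (23101/24131) = +1·(24131/23101) since 23101 mod 4 = 1, 24131 mod 4 = 3; sign now +1
(24131/23101) = (1030/23101)   [reduce mod 23101]
1030 = 2^1·515; (2/23101) = -1 since 23101 mod 8 = 5, so (1030/23101) = (-1)^1·(515/23101); sign now -1
reciprocity: (515/23101) = +1·(23101/515) since 515 mod 4 = 3, 23101 mod 4 = 1; sign now -1
(23101/515) = (441/515)   [reduce mod 515]
reciprocity: (441/515) = +1·(515/441) since 441 mod 4 = 1, 515 mod 4 = 3; sign now -1
(515/441) = (74/441)   [reduce mod 441]
74 = 2^1·37; (2/441) = +1 since 441 mod 8 = 1, so (74/441) = (+1)^1·(37/441); sign now -1
reciprocity: (37/441) = +1·(441/37) since 37 mod 4 = 1, 441 mod 4 = 1; sign now -1
(441/37) = (34/37)   [reduce mod 37]
34 = 2^1·17; (2/37) = -1 since 37 mod 8 = 5, so (34/37) = (-1)^1·(17/37); sign now +1
reciprocity: (17/37) = +1·(37/17) since 17 mod 4 = 1, 37 mod 4 = 1; sign now +1
(37/17) = (3/17)   [reduce mod 17]
reciprocity: (3/17) = +1·(17/3) since 3 mod 4 = 3, 17 mod 4 = 1; sign now +1
(17/3) = (2/3)   [reduce mod 3]
2 = 2^1·1; (2/3) = -1 since 3 mod 8 = 3, so (2/3) = (-1)^1·(1/3); sign now -1
(1/3) = 1; final value = sign = -1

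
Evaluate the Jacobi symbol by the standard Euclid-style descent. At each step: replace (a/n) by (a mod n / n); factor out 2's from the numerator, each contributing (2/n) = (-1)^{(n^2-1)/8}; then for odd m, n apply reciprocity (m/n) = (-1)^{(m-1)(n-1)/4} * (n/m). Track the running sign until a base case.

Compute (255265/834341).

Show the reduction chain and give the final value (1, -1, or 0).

-1

reciprocity: (255265/834341) = +1·(834341/255265) since 255265 mod 4 = 1, 834341 mod 4 = 1; sign now +1
(834341/255265) = (68546/255265)   [reduce mod 255265]
68546 = 2^1·34273; (2/255265) = +1 since 255265 mod 8 = 1, so (68546/255265) = (+1)^1·(34273/255265); sign now +1
reciprocity: (34273/255265) = +1·(255265/34273) since 34273 mod 4 = 1, 255265 mod 4 = 1; sign now +1
(255265/34273) = (15354/34273)   [reduce mod 34273]
15354 = 2^1·7677; (2/34273) = +1 since 34273 mod 8 = 1, so (15354/34273) = (+1)^1·(7677/34273); sign now +1
reciprocity: (7677/34273) = +1·(34273/7677) since 7677 mod 4 = 1, 34273 mod 4 = 1; sign now +1
(34273/7677) = (3565/7677)   [reduce mod 7677]
reciprocity: (3565/7677) = +1·(7677/3565) since 3565 mod 4 = 1, 7677 mod 4 = 1; sign now +1
(7677/3565) = (547/3565)   [reduce mod 3565]
reciprocity: (547/3565) = +1·(3565/547) since 547 mod 4 = 3, 3565 mod 4 = 1; sign now +1
(3565/547) = (283/547)   [reduce mod 547]
reciprocity: (283/547) = -1·(547/283) since 283 mod 4 = 3, 547 mod 4 = 3; sign now -1
(547/283) = (264/283)   [reduce mod 283]
264 = 2^3·33; (2/283) = -1 since 283 mod 8 = 3, so (264/283) = (-1)^3·(33/283); sign now +1
reciprocity: (33/283) = +1·(283/33) since 33 mod 4 = 1, 283 mod 4 = 3; sign now +1
(283/33) = (19/33)   [reduce mod 33]
reciprocity: (19/33) = +1·(33/19) since 19 mod 4 = 3, 33 mod 4 = 1; sign now +1
(33/19) = (14/19)   [reduce mod 19]
14 = 2^1·7; (2/19) = -1 since 19 mod 8 = 3, so (14/19) = (-1)^1·(7/19); sign now -1
reciprocity: (7/19) = -1·(19/7) since 7 mod 4 = 3, 19 mod 4 = 3; sign now +1
(19/7) = (5/7)   [reduce mod 7]
reciprocity: (5/7) = +1·(7/5) since 5 mod 4 = 1, 7 mod 4 = 3; sign now +1
(7/5) = (2/5)   [reduce mod 5]
2 = 2^1·1; (2/5) = -1 since 5 mod 8 = 5, so (2/5) = (-1)^1·(1/5); sign now -1
(1/5) = 1; final value = sign = -1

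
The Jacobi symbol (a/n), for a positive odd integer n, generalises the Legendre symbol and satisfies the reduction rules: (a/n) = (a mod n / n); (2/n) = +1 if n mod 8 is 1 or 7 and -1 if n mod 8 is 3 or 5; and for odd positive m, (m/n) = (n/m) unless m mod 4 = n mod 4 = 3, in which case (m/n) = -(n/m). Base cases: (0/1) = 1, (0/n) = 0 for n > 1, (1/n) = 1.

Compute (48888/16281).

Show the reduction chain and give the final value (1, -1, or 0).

(48888/16281) = (45/16281)   [reduce mod 16281]
reciprocity: (45/16281) = +1·(16281/45) since 45 mod 4 = 1, 16281 mod 4 = 1; sign now +1
(16281/45) = (36/45)   [reduce mod 45]
36 = 2^2·9; (2/45) = -1 since 45 mod 8 = 5, so (36/45) = (-1)^2·(9/45); sign now +1
reciprocity: (9/45) = +1·(45/9) since 9 mod 4 = 1, 45 mod 4 = 1; sign now +1
(45/9) = (0/9)   [reduce mod 9]
(0/9) = 0   [gcd(a, n) > 1]; final value = 0

0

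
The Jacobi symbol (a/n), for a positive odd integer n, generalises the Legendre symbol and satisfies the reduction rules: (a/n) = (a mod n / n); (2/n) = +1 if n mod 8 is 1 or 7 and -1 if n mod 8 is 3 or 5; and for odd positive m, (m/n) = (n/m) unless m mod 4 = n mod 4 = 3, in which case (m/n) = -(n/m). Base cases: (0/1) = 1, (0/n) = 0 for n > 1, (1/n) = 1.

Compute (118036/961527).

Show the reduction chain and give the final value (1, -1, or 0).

118036 = 2^2·29509; (2/961527) = +1 since 961527 mod 8 = 7, so (118036/961527) = (+1)^2·(29509/961527); sign now +1
reciprocity: (29509/961527) = +1·(961527/29509) since 29509 mod 4 = 1, 961527 mod 4 = 3; sign now +1
(961527/29509) = (17239/29509)   [reduce mod 29509]
reciprocity: (17239/29509) = +1·(29509/17239) since 17239 mod 4 = 3, 29509 mod 4 = 1; sign now +1
(29509/17239) = (12270/17239)   [reduce mod 17239]
12270 = 2^1·6135; (2/17239) = +1 since 17239 mod 8 = 7, so (12270/17239) = (+1)^1·(6135/17239); sign now +1
reciprocity: (6135/17239) = -1·(17239/6135) since 6135 mod 4 = 3, 17239 mod 4 = 3; sign now -1
(17239/6135) = (4969/6135)   [reduce mod 6135]
reciprocity: (4969/6135) = +1·(6135/4969) since 4969 mod 4 = 1, 6135 mod 4 = 3; sign now -1
(6135/4969) = (1166/4969)   [reduce mod 4969]
1166 = 2^1·583; (2/4969) = +1 since 4969 mod 8 = 1, so (1166/4969) = (+1)^1·(583/4969); sign now -1
reciprocity: (583/4969) = +1·(4969/583) since 583 mod 4 = 3, 4969 mod 4 = 1; sign now -1
(4969/583) = (305/583)   [reduce mod 583]
reciprocity: (305/583) = +1·(583/305) since 305 mod 4 = 1, 583 mod 4 = 3; sign now -1
(583/305) = (278/305)   [reduce mod 305]
278 = 2^1·139; (2/305) = +1 since 305 mod 8 = 1, so (278/305) = (+1)^1·(139/305); sign now -1
reciprocity: (139/305) = +1·(305/139) since 139 mod 4 = 3, 305 mod 4 = 1; sign now -1
(305/139) = (27/139)   [reduce mod 139]
reciprocity: (27/139) = -1·(139/27) since 27 mod 4 = 3, 139 mod 4 = 3; sign now +1
(139/27) = (4/27)   [reduce mod 27]
4 = 2^2·1; (2/27) = -1 since 27 mod 8 = 3, so (4/27) = (-1)^2·(1/27); sign now +1
(1/27) = 1; final value = sign = +1

1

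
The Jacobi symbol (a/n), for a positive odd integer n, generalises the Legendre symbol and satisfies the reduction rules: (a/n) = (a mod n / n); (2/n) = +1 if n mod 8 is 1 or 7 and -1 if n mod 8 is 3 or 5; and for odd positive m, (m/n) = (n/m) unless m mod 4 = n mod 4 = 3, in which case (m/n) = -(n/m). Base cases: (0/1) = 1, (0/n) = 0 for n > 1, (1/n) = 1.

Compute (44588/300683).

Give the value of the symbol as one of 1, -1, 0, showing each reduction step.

-1

factor out 2^2: 44588 = 2^2·11147; with 300683 mod 8 = 3, (2/300683) = -1; sign now +1; continue with (11147/300683)
flip (11147/300683) -> (300683/11147): both odd, 11147 mod 4 = 3, 300683 mod 4 = 3, so the flip contributes -1; sign now -1
(300683/11147): 300683 mod 11147 = 10861, so (300683/11147) = (10861/11147)
flip (10861/11147) -> (11147/10861): both odd, 10861 mod 4 = 1, 11147 mod 4 = 3, so the flip contributes +1; sign now -1
(11147/10861): 11147 mod 10861 = 286, so (11147/10861) = (286/10861)
factor out 2^1: 286 = 2^1·143; with 10861 mod 8 = 5, (2/10861) = -1; sign now +1; continue with (143/10861)
flip (143/10861) -> (10861/143): both odd, 143 mod 4 = 3, 10861 mod 4 = 1, so the flip contributes +1; sign now +1
(10861/143): 10861 mod 143 = 136, so (10861/143) = (136/143)
factor out 2^3: 136 = 2^3·17; with 143 mod 8 = 7, (2/143) = +1; sign now +1; continue with (17/143)
flip (17/143) -> (143/17): both odd, 17 mod 4 = 1, 143 mod 4 = 3, so the flip contributes +1; sign now +1
(143/17): 143 mod 17 = 7, so (143/17) = (7/17)
flip (7/17) -> (17/7): both odd, 7 mod 4 = 3, 17 mod 4 = 1, so the flip contributes +1; sign now +1
(17/7): 17 mod 7 = 3, so (17/7) = (3/7)
flip (3/7) -> (7/3): both odd, 3 mod 4 = 3, 7 mod 4 = 3, so the flip contributes -1; sign now -1
(7/3): 7 mod 3 = 1, so (7/3) = (1/3)
reached (1/3) = 1, so the symbol is -1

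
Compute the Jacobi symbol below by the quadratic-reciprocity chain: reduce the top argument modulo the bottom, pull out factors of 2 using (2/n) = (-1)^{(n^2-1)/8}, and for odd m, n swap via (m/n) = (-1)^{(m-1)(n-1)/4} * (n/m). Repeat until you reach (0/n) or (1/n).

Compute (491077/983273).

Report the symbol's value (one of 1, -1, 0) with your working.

reciprocity: (491077/983273) = +1·(983273/491077) since 491077 mod 4 = 1, 983273 mod 4 = 1; sign now +1
(983273/491077) = (1119/491077)   [reduce mod 491077]
reciprocity: (1119/491077) = +1·(491077/1119) since 1119 mod 4 = 3, 491077 mod 4 = 1; sign now +1
(491077/1119) = (955/1119)   [reduce mod 1119]
reciprocity: (955/1119) = -1·(1119/955) since 955 mod 4 = 3, 1119 mod 4 = 3; sign now -1
(1119/955) = (164/955)   [reduce mod 955]
164 = 2^2·41; (2/955) = -1 since 955 mod 8 = 3, so (164/955) = (-1)^2·(41/955); sign now -1
reciprocity: (41/955) = +1·(955/41) since 41 mod 4 = 1, 955 mod 4 = 3; sign now -1
(955/41) = (12/41)   [reduce mod 41]
12 = 2^2·3; (2/41) = +1 since 41 mod 8 = 1, so (12/41) = (+1)^2·(3/41); sign now -1
reciprocity: (3/41) = +1·(41/3) since 3 mod 4 = 3, 41 mod 4 = 1; sign now -1
(41/3) = (2/3)   [reduce mod 3]
2 = 2^1·1; (2/3) = -1 since 3 mod 8 = 3, so (2/3) = (-1)^1·(1/3); sign now +1
(1/3) = 1; final value = sign = +1

1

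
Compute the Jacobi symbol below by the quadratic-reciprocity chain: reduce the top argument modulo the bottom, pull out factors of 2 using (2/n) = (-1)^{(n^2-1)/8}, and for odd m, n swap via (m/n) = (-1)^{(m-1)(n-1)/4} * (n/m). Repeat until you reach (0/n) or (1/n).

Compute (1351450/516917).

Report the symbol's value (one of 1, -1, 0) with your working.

(1351450/516917): 1351450 mod 516917 = 317616, so (1351450/516917) = (317616/516917)
factor out 2^4: 317616 = 2^4·19851; with 516917 mod 8 = 5, (2/516917) = -1; sign now +1; continue with (19851/516917)
flip (19851/516917) -> (516917/19851): both odd, 19851 mod 4 = 3, 516917 mod 4 = 1, so the flip contributes +1; sign now +1
(516917/19851): 516917 mod 19851 = 791, so (516917/19851) = (791/19851)
flip (791/19851) -> (19851/791): both odd, 791 mod 4 = 3, 19851 mod 4 = 3, so the flip contributes -1; sign now -1
(19851/791): 19851 mod 791 = 76, so (19851/791) = (76/791)
factor out 2^2: 76 = 2^2·19; with 791 mod 8 = 7, (2/791) = +1; sign now -1; continue with (19/791)
flip (19/791) -> (791/19): both odd, 19 mod 4 = 3, 791 mod 4 = 3, so the flip contributes -1; sign now +1
(791/19): 791 mod 19 = 12, so (791/19) = (12/19)
factor out 2^2: 12 = 2^2·3; with 19 mod 8 = 3, (2/19) = -1; sign now +1; continue with (3/19)
flip (3/19) -> (19/3): both odd, 3 mod 4 = 3, 19 mod 4 = 3, so the flip contributes -1; sign now -1
(19/3): 19 mod 3 = 1, so (19/3) = (1/3)
reached (1/3) = 1, so the symbol is -1

-1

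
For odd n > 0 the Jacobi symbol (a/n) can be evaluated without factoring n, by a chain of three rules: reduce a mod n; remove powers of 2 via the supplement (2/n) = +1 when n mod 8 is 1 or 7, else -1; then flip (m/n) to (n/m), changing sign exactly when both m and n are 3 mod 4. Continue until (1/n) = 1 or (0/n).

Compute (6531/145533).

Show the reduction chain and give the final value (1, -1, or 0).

flip (6531/145533) -> (145533/6531): both odd, 6531 mod 4 = 3, 145533 mod 4 = 1, so the flip contributes +1; sign now +1
(145533/6531): 145533 mod 6531 = 1851, so (145533/6531) = (1851/6531)
flip (1851/6531) -> (6531/1851): both odd, 1851 mod 4 = 3, 6531 mod 4 = 3, so the flip contributes -1; sign now -1
(6531/1851): 6531 mod 1851 = 978, so (6531/1851) = (978/1851)
factor out 2^1: 978 = 2^1·489; with 1851 mod 8 = 3, (2/1851) = -1; sign now +1; continue with (489/1851)
flip (489/1851) -> (1851/489): both odd, 489 mod 4 = 1, 1851 mod 4 = 3, so the flip contributes +1; sign now +1
(1851/489): 1851 mod 489 = 384, so (1851/489) = (384/489)
factor out 2^7: 384 = 2^7·3; with 489 mod 8 = 1, (2/489) = +1; sign now +1; continue with (3/489)
flip (3/489) -> (489/3): both odd, 3 mod 4 = 3, 489 mod 4 = 1, so the flip contributes +1; sign now +1
(489/3): 489 mod 3 = 0, so (489/3) = (0/3)
reached (0/3); gcd(a, n) > 1, so (0/3) = 0 and the symbol is 0

0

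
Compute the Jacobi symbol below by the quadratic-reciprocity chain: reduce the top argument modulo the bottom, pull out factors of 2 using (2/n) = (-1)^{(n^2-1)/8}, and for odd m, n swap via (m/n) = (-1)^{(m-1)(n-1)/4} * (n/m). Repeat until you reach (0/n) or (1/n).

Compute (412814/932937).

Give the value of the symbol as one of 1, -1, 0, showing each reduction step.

factor out 2^1: 412814 = 2^1·206407; with 932937 mod 8 = 1, (2/932937) = +1; sign now +1; continue with (206407/932937)
flip (206407/932937) -> (932937/206407): both odd, 206407 mod 4 = 3, 932937 mod 4 = 1, so the flip contributes +1; sign now +1
(932937/206407): 932937 mod 206407 = 107309, so (932937/206407) = (107309/206407)
flip (107309/206407) -> (206407/107309): both odd, 107309 mod 4 = 1, 206407 mod 4 = 3, so the flip contributes +1; sign now +1
(206407/107309): 206407 mod 107309 = 99098, so (206407/107309) = (99098/107309)
factor out 2^1: 99098 = 2^1·49549; with 107309 mod 8 = 5, (2/107309) = -1; sign now -1; continue with (49549/107309)
flip (49549/107309) -> (107309/49549): both odd, 49549 mod 4 = 1, 107309 mod 4 = 1, so the flip contributes +1; sign now -1
(107309/49549): 107309 mod 49549 = 8211, so (107309/49549) = (8211/49549)
flip (8211/49549) -> (49549/8211): both odd, 8211 mod 4 = 3, 49549 mod 4 = 1, so the flip contributes +1; sign now -1
(49549/8211): 49549 mod 8211 = 283, so (49549/8211) = (283/8211)
flip (283/8211) -> (8211/283): both odd, 283 mod 4 = 3, 8211 mod 4 = 3, so the flip contributes -1; sign now +1
(8211/283): 8211 mod 283 = 4, so (8211/283) = (4/283)
factor out 2^2: 4 = 2^2·1; with 283 mod 8 = 3, (2/283) = -1; sign now +1; continue with (1/283)
reached (1/283) = 1, so the symbol is +1

1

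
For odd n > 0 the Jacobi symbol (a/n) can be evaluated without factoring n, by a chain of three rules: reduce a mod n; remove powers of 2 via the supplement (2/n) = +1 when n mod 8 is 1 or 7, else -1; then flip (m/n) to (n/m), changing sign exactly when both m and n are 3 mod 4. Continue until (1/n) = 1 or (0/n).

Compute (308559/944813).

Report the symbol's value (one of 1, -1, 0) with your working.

reciprocity: (308559/944813) = +1·(944813/308559) since 308559 mod 4 = 3, 944813 mod 4 = 1; sign now +1
(944813/308559) = (19136/308559)   [reduce mod 308559]
19136 = 2^6·299; (2/308559) = +1 since 308559 mod 8 = 7, so (19136/308559) = (+1)^6·(299/308559); sign now +1
reciprocity: (299/308559) = -1·(308559/299) since 299 mod 4 = 3, 308559 mod 4 = 3; sign now -1
(308559/299) = (290/299)   [reduce mod 299]
290 = 2^1·145; (2/299) = -1 since 299 mod 8 = 3, so (290/299) = (-1)^1·(145/299); sign now +1
reciprocity: (145/299) = +1·(299/145) since 145 mod 4 = 1, 299 mod 4 = 3; sign now +1
(299/145) = (9/145)   [reduce mod 145]
reciprocity: (9/145) = +1·(145/9) since 9 mod 4 = 1, 145 mod 4 = 1; sign now +1
(145/9) = (1/9)   [reduce mod 9]
(1/9) = 1; final value = sign = +1

1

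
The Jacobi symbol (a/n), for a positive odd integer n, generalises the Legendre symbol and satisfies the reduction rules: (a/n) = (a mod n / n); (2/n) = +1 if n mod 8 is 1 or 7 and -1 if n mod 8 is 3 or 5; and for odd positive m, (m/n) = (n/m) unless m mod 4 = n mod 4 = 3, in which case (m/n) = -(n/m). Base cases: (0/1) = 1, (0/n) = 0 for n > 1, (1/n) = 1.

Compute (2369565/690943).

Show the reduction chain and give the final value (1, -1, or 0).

(2369565/690943) = (296736/690943)   [reduce mod 690943]
296736 = 2^5·9273; (2/690943) = +1 since 690943 mod 8 = 7, so (296736/690943) = (+1)^5·(9273/690943); sign now +1
reciprocity: (9273/690943) = +1·(690943/9273) since 9273 mod 4 = 1, 690943 mod 4 = 3; sign now +1
(690943/9273) = (4741/9273)   [reduce mod 9273]
reciprocity: (4741/9273) = +1·(9273/4741) since 4741 mod 4 = 1, 9273 mod 4 = 1; sign now +1
(9273/4741) = (4532/4741)   [reduce mod 4741]
4532 = 2^2·1133; (2/4741) = -1 since 4741 mod 8 = 5, so (4532/4741) = (-1)^2·(1133/4741); sign now +1
reciprocity: (1133/4741) = +1·(4741/1133) since 1133 mod 4 = 1, 4741 mod 4 = 1; sign now +1
(4741/1133) = (209/1133)   [reduce mod 1133]
reciprocity: (209/1133) = +1·(1133/209) since 209 mod 4 = 1, 1133 mod 4 = 1; sign now +1
(1133/209) = (88/209)   [reduce mod 209]
88 = 2^3·11; (2/209) = +1 since 209 mod 8 = 1, so (88/209) = (+1)^3·(11/209); sign now +1
reciprocity: (11/209) = +1·(209/11) since 11 mod 4 = 3, 209 mod 4 = 1; sign now +1
(209/11) = (0/11)   [reduce mod 11]
(0/11) = 0   [gcd(a, n) > 1]; final value = 0

0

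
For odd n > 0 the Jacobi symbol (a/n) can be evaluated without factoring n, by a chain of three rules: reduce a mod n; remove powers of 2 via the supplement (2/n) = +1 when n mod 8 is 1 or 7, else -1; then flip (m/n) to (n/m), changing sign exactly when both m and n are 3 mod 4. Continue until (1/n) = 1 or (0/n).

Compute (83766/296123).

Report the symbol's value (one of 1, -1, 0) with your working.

-1

factor out 2^1: 83766 = 2^1·41883; with 296123 mod 8 = 3, (2/296123) = -1; sign now -1; continue with (41883/296123)
flip (41883/296123) -> (296123/41883): both odd, 41883 mod 4 = 3, 296123 mod 4 = 3, so the flip contributes -1; sign now +1
(296123/41883): 296123 mod 41883 = 2942, so (296123/41883) = (2942/41883)
factor out 2^1: 2942 = 2^1·1471; with 41883 mod 8 = 3, (2/41883) = -1; sign now -1; continue with (1471/41883)
flip (1471/41883) -> (41883/1471): both odd, 1471 mod 4 = 3, 41883 mod 4 = 3, so the flip contributes -1; sign now +1
(41883/1471): 41883 mod 1471 = 695, so (41883/1471) = (695/1471)
flip (695/1471) -> (1471/695): both odd, 695 mod 4 = 3, 1471 mod 4 = 3, so the flip contributes -1; sign now -1
(1471/695): 1471 mod 695 = 81, so (1471/695) = (81/695)
flip (81/695) -> (695/81): both odd, 81 mod 4 = 1, 695 mod 4 = 3, so the flip contributes +1; sign now -1
(695/81): 695 mod 81 = 47, so (695/81) = (47/81)
flip (47/81) -> (81/47): both odd, 47 mod 4 = 3, 81 mod 4 = 1, so the flip contributes +1; sign now -1
(81/47): 81 mod 47 = 34, so (81/47) = (34/47)
factor out 2^1: 34 = 2^1·17; with 47 mod 8 = 7, (2/47) = +1; sign now -1; continue with (17/47)
flip (17/47) -> (47/17): both odd, 17 mod 4 = 1, 47 mod 4 = 3, so the flip contributes +1; sign now -1
(47/17): 47 mod 17 = 13, so (47/17) = (13/17)
flip (13/17) -> (17/13): both odd, 13 mod 4 = 1, 17 mod 4 = 1, so the flip contributes +1; sign now -1
(17/13): 17 mod 13 = 4, so (17/13) = (4/13)
factor out 2^2: 4 = 2^2·1; with 13 mod 8 = 5, (2/13) = -1; sign now -1; continue with (1/13)
reached (1/13) = 1, so the symbol is -1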